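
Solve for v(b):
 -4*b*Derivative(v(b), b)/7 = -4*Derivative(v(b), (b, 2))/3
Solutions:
 v(b) = C1 + C2*erfi(sqrt(42)*b/14)


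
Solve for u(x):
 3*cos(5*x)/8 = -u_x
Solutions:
 u(x) = C1 - 3*sin(5*x)/40


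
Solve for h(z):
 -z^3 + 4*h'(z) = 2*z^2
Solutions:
 h(z) = C1 + z^4/16 + z^3/6


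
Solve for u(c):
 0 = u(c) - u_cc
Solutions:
 u(c) = C1*exp(-c) + C2*exp(c)


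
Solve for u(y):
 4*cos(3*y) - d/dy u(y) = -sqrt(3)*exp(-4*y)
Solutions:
 u(y) = C1 + 4*sin(3*y)/3 - sqrt(3)*exp(-4*y)/4


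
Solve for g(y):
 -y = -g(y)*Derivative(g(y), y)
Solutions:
 g(y) = -sqrt(C1 + y^2)
 g(y) = sqrt(C1 + y^2)


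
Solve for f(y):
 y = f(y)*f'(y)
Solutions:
 f(y) = -sqrt(C1 + y^2)
 f(y) = sqrt(C1 + y^2)


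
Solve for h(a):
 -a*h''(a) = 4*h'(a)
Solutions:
 h(a) = C1 + C2/a^3


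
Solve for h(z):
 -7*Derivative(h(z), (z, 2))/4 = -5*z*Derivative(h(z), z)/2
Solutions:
 h(z) = C1 + C2*erfi(sqrt(35)*z/7)


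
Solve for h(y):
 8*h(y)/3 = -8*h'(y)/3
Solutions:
 h(y) = C1*exp(-y)


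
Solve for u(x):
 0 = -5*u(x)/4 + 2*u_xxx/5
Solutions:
 u(x) = C3*exp(5^(2/3)*x/2) + (C1*sin(sqrt(3)*5^(2/3)*x/4) + C2*cos(sqrt(3)*5^(2/3)*x/4))*exp(-5^(2/3)*x/4)


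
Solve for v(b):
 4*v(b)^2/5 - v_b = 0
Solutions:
 v(b) = -5/(C1 + 4*b)


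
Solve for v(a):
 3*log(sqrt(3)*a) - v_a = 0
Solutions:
 v(a) = C1 + 3*a*log(a) - 3*a + 3*a*log(3)/2


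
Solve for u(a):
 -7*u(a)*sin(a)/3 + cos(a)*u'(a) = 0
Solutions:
 u(a) = C1/cos(a)^(7/3)


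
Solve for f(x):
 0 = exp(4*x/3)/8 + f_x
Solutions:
 f(x) = C1 - 3*exp(4*x/3)/32


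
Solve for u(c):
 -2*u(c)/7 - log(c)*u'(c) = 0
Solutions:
 u(c) = C1*exp(-2*li(c)/7)


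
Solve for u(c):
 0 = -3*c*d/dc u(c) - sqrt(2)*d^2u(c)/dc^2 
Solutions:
 u(c) = C1 + C2*erf(2^(1/4)*sqrt(3)*c/2)


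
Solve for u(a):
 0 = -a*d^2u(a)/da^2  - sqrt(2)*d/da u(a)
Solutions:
 u(a) = C1 + C2*a^(1 - sqrt(2))


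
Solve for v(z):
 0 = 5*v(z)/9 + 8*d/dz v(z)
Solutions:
 v(z) = C1*exp(-5*z/72)


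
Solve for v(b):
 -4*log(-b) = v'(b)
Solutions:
 v(b) = C1 - 4*b*log(-b) + 4*b


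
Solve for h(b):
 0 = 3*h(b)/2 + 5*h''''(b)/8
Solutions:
 h(b) = (C1*sin(3^(1/4)*5^(3/4)*b/5) + C2*cos(3^(1/4)*5^(3/4)*b/5))*exp(-3^(1/4)*5^(3/4)*b/5) + (C3*sin(3^(1/4)*5^(3/4)*b/5) + C4*cos(3^(1/4)*5^(3/4)*b/5))*exp(3^(1/4)*5^(3/4)*b/5)


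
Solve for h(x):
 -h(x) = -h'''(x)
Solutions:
 h(x) = C3*exp(x) + (C1*sin(sqrt(3)*x/2) + C2*cos(sqrt(3)*x/2))*exp(-x/2)


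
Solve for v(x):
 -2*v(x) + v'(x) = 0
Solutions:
 v(x) = C1*exp(2*x)


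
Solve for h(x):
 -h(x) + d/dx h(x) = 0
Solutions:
 h(x) = C1*exp(x)


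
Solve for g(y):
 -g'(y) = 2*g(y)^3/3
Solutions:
 g(y) = -sqrt(6)*sqrt(-1/(C1 - 2*y))/2
 g(y) = sqrt(6)*sqrt(-1/(C1 - 2*y))/2


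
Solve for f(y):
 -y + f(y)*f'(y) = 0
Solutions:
 f(y) = -sqrt(C1 + y^2)
 f(y) = sqrt(C1 + y^2)


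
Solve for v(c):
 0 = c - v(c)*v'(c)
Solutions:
 v(c) = -sqrt(C1 + c^2)
 v(c) = sqrt(C1 + c^2)


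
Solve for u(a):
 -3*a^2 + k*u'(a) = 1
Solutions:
 u(a) = C1 + a^3/k + a/k


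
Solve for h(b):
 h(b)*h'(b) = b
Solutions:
 h(b) = -sqrt(C1 + b^2)
 h(b) = sqrt(C1 + b^2)


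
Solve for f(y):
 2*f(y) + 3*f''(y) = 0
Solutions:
 f(y) = C1*sin(sqrt(6)*y/3) + C2*cos(sqrt(6)*y/3)


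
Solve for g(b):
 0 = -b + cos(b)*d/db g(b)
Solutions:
 g(b) = C1 + Integral(b/cos(b), b)


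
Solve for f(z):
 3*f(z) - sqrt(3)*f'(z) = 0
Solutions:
 f(z) = C1*exp(sqrt(3)*z)


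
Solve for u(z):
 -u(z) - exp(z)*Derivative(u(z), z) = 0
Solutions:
 u(z) = C1*exp(exp(-z))


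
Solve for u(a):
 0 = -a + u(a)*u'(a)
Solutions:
 u(a) = -sqrt(C1 + a^2)
 u(a) = sqrt(C1 + a^2)


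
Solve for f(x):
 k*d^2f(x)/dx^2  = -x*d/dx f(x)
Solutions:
 f(x) = C1 + C2*sqrt(k)*erf(sqrt(2)*x*sqrt(1/k)/2)


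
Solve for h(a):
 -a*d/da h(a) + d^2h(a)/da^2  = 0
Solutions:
 h(a) = C1 + C2*erfi(sqrt(2)*a/2)


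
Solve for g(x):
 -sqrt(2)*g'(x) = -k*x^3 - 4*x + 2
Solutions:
 g(x) = C1 + sqrt(2)*k*x^4/8 + sqrt(2)*x^2 - sqrt(2)*x


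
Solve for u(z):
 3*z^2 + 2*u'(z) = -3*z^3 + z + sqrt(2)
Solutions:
 u(z) = C1 - 3*z^4/8 - z^3/2 + z^2/4 + sqrt(2)*z/2


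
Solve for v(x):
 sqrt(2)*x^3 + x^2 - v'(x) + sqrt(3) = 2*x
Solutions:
 v(x) = C1 + sqrt(2)*x^4/4 + x^3/3 - x^2 + sqrt(3)*x


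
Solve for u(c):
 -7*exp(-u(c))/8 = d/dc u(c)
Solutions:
 u(c) = log(C1 - 7*c/8)


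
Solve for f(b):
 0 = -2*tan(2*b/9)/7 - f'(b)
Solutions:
 f(b) = C1 + 9*log(cos(2*b/9))/7


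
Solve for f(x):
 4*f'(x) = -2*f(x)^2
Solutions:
 f(x) = 2/(C1 + x)


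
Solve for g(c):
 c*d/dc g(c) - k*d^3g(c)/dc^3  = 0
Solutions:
 g(c) = C1 + Integral(C2*airyai(c*(1/k)^(1/3)) + C3*airybi(c*(1/k)^(1/3)), c)


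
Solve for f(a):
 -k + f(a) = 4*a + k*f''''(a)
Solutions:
 f(a) = C1*exp(-a*(1/k)^(1/4)) + C2*exp(a*(1/k)^(1/4)) + C3*exp(-I*a*(1/k)^(1/4)) + C4*exp(I*a*(1/k)^(1/4)) + 4*a + k


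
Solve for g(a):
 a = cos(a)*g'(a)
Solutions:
 g(a) = C1 + Integral(a/cos(a), a)


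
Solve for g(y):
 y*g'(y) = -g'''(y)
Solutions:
 g(y) = C1 + Integral(C2*airyai(-y) + C3*airybi(-y), y)


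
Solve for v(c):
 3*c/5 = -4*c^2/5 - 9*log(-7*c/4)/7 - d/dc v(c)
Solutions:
 v(c) = C1 - 4*c^3/15 - 3*c^2/10 - 9*c*log(-c)/7 + 9*c*(-log(7) + 1 + 2*log(2))/7


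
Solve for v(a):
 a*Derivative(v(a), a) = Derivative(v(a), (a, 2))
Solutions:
 v(a) = C1 + C2*erfi(sqrt(2)*a/2)


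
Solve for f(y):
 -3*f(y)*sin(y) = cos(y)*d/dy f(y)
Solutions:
 f(y) = C1*cos(y)^3


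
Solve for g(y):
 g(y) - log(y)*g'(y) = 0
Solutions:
 g(y) = C1*exp(li(y))


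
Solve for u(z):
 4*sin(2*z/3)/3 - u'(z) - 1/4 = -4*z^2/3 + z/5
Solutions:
 u(z) = C1 + 4*z^3/9 - z^2/10 - z/4 - 2*cos(2*z/3)


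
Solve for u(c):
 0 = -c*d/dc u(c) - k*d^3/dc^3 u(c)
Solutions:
 u(c) = C1 + Integral(C2*airyai(c*(-1/k)^(1/3)) + C3*airybi(c*(-1/k)^(1/3)), c)


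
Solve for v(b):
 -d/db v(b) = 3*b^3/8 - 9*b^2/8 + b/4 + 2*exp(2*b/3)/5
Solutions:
 v(b) = C1 - 3*b^4/32 + 3*b^3/8 - b^2/8 - 3*exp(2*b/3)/5


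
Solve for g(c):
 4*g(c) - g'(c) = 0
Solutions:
 g(c) = C1*exp(4*c)


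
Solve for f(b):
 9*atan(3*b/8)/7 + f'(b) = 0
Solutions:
 f(b) = C1 - 9*b*atan(3*b/8)/7 + 12*log(9*b^2 + 64)/7


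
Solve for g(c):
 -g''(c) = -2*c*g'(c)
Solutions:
 g(c) = C1 + C2*erfi(c)


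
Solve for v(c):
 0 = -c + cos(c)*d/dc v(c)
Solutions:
 v(c) = C1 + Integral(c/cos(c), c)


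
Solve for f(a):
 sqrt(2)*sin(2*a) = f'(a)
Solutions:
 f(a) = C1 - sqrt(2)*cos(2*a)/2


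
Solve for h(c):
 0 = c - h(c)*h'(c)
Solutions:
 h(c) = -sqrt(C1 + c^2)
 h(c) = sqrt(C1 + c^2)


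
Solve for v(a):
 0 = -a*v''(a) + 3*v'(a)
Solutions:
 v(a) = C1 + C2*a^4


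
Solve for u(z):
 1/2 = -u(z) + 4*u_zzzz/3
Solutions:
 u(z) = C1*exp(-sqrt(2)*3^(1/4)*z/2) + C2*exp(sqrt(2)*3^(1/4)*z/2) + C3*sin(sqrt(2)*3^(1/4)*z/2) + C4*cos(sqrt(2)*3^(1/4)*z/2) - 1/2


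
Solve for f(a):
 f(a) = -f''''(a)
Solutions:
 f(a) = (C1*sin(sqrt(2)*a/2) + C2*cos(sqrt(2)*a/2))*exp(-sqrt(2)*a/2) + (C3*sin(sqrt(2)*a/2) + C4*cos(sqrt(2)*a/2))*exp(sqrt(2)*a/2)


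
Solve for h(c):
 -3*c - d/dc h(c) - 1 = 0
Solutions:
 h(c) = C1 - 3*c^2/2 - c


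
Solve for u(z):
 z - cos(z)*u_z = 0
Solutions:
 u(z) = C1 + Integral(z/cos(z), z)


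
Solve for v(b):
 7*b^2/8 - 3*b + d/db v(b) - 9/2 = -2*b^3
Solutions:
 v(b) = C1 - b^4/2 - 7*b^3/24 + 3*b^2/2 + 9*b/2


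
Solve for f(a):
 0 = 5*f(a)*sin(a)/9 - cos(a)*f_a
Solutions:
 f(a) = C1/cos(a)^(5/9)


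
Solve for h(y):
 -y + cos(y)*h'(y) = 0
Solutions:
 h(y) = C1 + Integral(y/cos(y), y)


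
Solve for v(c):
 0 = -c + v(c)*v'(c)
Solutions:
 v(c) = -sqrt(C1 + c^2)
 v(c) = sqrt(C1 + c^2)


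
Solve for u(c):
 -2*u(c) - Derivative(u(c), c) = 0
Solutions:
 u(c) = C1*exp(-2*c)


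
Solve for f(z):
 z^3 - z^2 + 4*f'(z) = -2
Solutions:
 f(z) = C1 - z^4/16 + z^3/12 - z/2


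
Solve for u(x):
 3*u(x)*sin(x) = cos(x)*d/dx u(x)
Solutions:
 u(x) = C1/cos(x)^3


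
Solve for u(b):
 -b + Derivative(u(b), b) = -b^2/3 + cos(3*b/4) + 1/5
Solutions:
 u(b) = C1 - b^3/9 + b^2/2 + b/5 + 4*sin(3*b/4)/3


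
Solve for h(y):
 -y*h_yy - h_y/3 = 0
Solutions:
 h(y) = C1 + C2*y^(2/3)


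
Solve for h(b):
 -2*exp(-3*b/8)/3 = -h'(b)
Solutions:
 h(b) = C1 - 16*exp(-3*b/8)/9


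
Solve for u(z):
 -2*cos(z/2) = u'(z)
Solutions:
 u(z) = C1 - 4*sin(z/2)


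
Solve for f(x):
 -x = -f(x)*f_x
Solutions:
 f(x) = -sqrt(C1 + x^2)
 f(x) = sqrt(C1 + x^2)


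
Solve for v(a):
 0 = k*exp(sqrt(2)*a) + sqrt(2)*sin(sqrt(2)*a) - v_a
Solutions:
 v(a) = C1 + sqrt(2)*k*exp(sqrt(2)*a)/2 - cos(sqrt(2)*a)


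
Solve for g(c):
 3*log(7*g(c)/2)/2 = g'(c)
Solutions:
 2*Integral(1/(-log(_y) - log(7) + log(2)), (_y, g(c)))/3 = C1 - c


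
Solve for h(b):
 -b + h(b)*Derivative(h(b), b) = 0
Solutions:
 h(b) = -sqrt(C1 + b^2)
 h(b) = sqrt(C1 + b^2)


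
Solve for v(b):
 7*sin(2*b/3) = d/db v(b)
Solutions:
 v(b) = C1 - 21*cos(2*b/3)/2


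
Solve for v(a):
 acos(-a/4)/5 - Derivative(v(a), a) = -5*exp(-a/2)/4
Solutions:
 v(a) = C1 + a*acos(-a/4)/5 + sqrt(16 - a^2)/5 - 5*exp(-a/2)/2


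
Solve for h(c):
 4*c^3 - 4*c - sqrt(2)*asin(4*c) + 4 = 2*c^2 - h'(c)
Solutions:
 h(c) = C1 - c^4 + 2*c^3/3 + 2*c^2 - 4*c + sqrt(2)*(c*asin(4*c) + sqrt(1 - 16*c^2)/4)


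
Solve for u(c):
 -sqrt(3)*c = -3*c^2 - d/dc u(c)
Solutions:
 u(c) = C1 - c^3 + sqrt(3)*c^2/2


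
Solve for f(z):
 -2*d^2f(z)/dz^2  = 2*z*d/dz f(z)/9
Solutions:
 f(z) = C1 + C2*erf(sqrt(2)*z/6)


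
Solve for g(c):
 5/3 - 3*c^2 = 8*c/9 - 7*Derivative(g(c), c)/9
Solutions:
 g(c) = C1 + 9*c^3/7 + 4*c^2/7 - 15*c/7


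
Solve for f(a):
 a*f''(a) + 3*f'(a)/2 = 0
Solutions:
 f(a) = C1 + C2/sqrt(a)


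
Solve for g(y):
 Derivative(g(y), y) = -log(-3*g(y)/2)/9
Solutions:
 9*Integral(1/(log(-_y) - log(2) + log(3)), (_y, g(y))) = C1 - y


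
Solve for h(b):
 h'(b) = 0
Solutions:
 h(b) = C1


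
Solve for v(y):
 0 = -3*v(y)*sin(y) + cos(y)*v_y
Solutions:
 v(y) = C1/cos(y)^3


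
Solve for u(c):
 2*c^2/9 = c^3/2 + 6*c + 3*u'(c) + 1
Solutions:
 u(c) = C1 - c^4/24 + 2*c^3/81 - c^2 - c/3


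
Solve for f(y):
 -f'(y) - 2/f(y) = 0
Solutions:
 f(y) = -sqrt(C1 - 4*y)
 f(y) = sqrt(C1 - 4*y)


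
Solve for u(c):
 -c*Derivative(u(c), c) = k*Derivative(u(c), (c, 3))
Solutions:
 u(c) = C1 + Integral(C2*airyai(c*(-1/k)^(1/3)) + C3*airybi(c*(-1/k)^(1/3)), c)


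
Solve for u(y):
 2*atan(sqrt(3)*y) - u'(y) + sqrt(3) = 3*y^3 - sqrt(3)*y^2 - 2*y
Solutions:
 u(y) = C1 - 3*y^4/4 + sqrt(3)*y^3/3 + y^2 + 2*y*atan(sqrt(3)*y) + sqrt(3)*y - sqrt(3)*log(3*y^2 + 1)/3


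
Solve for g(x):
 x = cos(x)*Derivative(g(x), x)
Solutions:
 g(x) = C1 + Integral(x/cos(x), x)


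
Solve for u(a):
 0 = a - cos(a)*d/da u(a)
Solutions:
 u(a) = C1 + Integral(a/cos(a), a)


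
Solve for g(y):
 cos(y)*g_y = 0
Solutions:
 g(y) = C1


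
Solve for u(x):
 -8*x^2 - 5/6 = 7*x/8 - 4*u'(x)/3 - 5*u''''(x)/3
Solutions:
 u(x) = C1 + C4*exp(-10^(2/3)*x/5) + 2*x^3 + 21*x^2/64 + 5*x/8 + (C2*sin(10^(2/3)*sqrt(3)*x/10) + C3*cos(10^(2/3)*sqrt(3)*x/10))*exp(10^(2/3)*x/10)


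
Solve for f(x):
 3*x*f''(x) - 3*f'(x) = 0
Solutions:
 f(x) = C1 + C2*x^2


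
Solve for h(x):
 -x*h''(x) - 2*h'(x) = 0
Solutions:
 h(x) = C1 + C2/x


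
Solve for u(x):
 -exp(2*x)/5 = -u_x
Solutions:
 u(x) = C1 + exp(2*x)/10


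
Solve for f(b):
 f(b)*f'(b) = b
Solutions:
 f(b) = -sqrt(C1 + b^2)
 f(b) = sqrt(C1 + b^2)


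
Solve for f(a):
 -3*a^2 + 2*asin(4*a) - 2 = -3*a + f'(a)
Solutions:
 f(a) = C1 - a^3 + 3*a^2/2 + 2*a*asin(4*a) - 2*a + sqrt(1 - 16*a^2)/2


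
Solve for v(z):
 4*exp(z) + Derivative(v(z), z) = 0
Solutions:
 v(z) = C1 - 4*exp(z)


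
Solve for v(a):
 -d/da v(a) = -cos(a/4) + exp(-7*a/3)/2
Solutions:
 v(a) = C1 + 4*sin(a/4) + 3*exp(-7*a/3)/14


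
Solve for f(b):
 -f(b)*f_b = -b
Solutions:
 f(b) = -sqrt(C1 + b^2)
 f(b) = sqrt(C1 + b^2)


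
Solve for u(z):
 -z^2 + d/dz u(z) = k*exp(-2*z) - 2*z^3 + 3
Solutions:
 u(z) = C1 - k*exp(-2*z)/2 - z^4/2 + z^3/3 + 3*z


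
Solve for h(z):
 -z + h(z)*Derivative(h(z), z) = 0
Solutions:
 h(z) = -sqrt(C1 + z^2)
 h(z) = sqrt(C1 + z^2)


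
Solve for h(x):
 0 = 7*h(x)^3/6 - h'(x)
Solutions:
 h(x) = -sqrt(3)*sqrt(-1/(C1 + 7*x))
 h(x) = sqrt(3)*sqrt(-1/(C1 + 7*x))


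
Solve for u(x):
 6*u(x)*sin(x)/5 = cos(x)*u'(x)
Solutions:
 u(x) = C1/cos(x)^(6/5)


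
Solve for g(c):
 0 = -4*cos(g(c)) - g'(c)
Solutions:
 g(c) = pi - asin((C1 + exp(8*c))/(C1 - exp(8*c)))
 g(c) = asin((C1 + exp(8*c))/(C1 - exp(8*c)))


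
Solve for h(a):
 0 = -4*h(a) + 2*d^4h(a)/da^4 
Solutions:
 h(a) = C1*exp(-2^(1/4)*a) + C2*exp(2^(1/4)*a) + C3*sin(2^(1/4)*a) + C4*cos(2^(1/4)*a)


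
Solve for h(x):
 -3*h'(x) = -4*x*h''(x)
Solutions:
 h(x) = C1 + C2*x^(7/4)


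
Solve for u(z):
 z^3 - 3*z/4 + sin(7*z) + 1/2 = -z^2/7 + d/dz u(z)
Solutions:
 u(z) = C1 + z^4/4 + z^3/21 - 3*z^2/8 + z/2 - cos(7*z)/7


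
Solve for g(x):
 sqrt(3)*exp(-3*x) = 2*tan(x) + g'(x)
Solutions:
 g(x) = C1 - log(tan(x)^2 + 1) - sqrt(3)*exp(-3*x)/3


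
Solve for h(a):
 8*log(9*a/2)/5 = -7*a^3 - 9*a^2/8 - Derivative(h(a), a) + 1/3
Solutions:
 h(a) = C1 - 7*a^4/4 - 3*a^3/8 - 8*a*log(a)/5 - 16*a*log(3)/5 + 8*a*log(2)/5 + 29*a/15


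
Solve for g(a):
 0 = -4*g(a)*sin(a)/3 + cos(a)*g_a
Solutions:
 g(a) = C1/cos(a)^(4/3)


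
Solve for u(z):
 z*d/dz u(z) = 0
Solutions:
 u(z) = C1


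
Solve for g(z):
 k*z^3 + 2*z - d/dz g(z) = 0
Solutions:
 g(z) = C1 + k*z^4/4 + z^2


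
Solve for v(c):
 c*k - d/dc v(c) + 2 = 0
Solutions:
 v(c) = C1 + c^2*k/2 + 2*c


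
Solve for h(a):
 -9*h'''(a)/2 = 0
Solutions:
 h(a) = C1 + C2*a + C3*a^2


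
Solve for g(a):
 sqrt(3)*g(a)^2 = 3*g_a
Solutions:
 g(a) = -3/(C1 + sqrt(3)*a)


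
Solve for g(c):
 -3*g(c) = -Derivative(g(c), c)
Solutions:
 g(c) = C1*exp(3*c)


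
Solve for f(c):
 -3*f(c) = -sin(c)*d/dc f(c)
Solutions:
 f(c) = C1*(cos(c) - 1)^(3/2)/(cos(c) + 1)^(3/2)


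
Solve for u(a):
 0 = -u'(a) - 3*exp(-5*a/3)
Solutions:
 u(a) = C1 + 9*exp(-5*a/3)/5


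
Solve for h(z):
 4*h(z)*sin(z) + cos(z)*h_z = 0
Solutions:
 h(z) = C1*cos(z)^4


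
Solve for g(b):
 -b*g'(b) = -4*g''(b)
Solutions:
 g(b) = C1 + C2*erfi(sqrt(2)*b/4)


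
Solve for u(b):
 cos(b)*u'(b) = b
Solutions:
 u(b) = C1 + Integral(b/cos(b), b)


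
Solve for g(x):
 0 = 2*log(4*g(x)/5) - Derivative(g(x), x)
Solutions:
 -Integral(1/(log(_y) - log(5) + 2*log(2)), (_y, g(x)))/2 = C1 - x


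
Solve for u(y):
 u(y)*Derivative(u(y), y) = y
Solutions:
 u(y) = -sqrt(C1 + y^2)
 u(y) = sqrt(C1 + y^2)


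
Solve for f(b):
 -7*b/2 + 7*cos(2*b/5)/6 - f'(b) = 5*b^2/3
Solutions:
 f(b) = C1 - 5*b^3/9 - 7*b^2/4 + 35*sin(2*b/5)/12


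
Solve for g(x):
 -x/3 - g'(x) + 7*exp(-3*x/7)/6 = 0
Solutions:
 g(x) = C1 - x^2/6 - 49*exp(-3*x/7)/18


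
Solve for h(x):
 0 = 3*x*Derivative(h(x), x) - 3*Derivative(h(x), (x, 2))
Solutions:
 h(x) = C1 + C2*erfi(sqrt(2)*x/2)


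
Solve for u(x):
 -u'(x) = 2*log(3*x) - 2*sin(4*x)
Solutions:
 u(x) = C1 - 2*x*log(x) - 2*x*log(3) + 2*x - cos(4*x)/2


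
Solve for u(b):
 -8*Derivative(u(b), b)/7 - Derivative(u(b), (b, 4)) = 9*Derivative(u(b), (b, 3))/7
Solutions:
 u(b) = C1 + C2*exp(b*(-6 + 9/(70*sqrt(10) + 223)^(1/3) + (70*sqrt(10) + 223)^(1/3))/14)*sin(sqrt(3)*b*(-(70*sqrt(10) + 223)^(1/3) + 9/(70*sqrt(10) + 223)^(1/3))/14) + C3*exp(b*(-6 + 9/(70*sqrt(10) + 223)^(1/3) + (70*sqrt(10) + 223)^(1/3))/14)*cos(sqrt(3)*b*(-(70*sqrt(10) + 223)^(1/3) + 9/(70*sqrt(10) + 223)^(1/3))/14) + C4*exp(-b*(9/(70*sqrt(10) + 223)^(1/3) + 3 + (70*sqrt(10) + 223)^(1/3))/7)


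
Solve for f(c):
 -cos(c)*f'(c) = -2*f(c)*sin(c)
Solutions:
 f(c) = C1/cos(c)^2


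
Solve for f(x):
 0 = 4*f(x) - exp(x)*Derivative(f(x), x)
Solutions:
 f(x) = C1*exp(-4*exp(-x))


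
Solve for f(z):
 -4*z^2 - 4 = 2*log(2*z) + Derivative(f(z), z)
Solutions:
 f(z) = C1 - 4*z^3/3 - 2*z*log(z) - 2*z - z*log(4)


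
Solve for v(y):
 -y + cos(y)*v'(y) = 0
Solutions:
 v(y) = C1 + Integral(y/cos(y), y)


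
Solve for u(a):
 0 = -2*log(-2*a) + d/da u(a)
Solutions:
 u(a) = C1 + 2*a*log(-a) + 2*a*(-1 + log(2))


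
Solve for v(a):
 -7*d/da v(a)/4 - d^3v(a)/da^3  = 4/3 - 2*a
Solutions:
 v(a) = C1 + C2*sin(sqrt(7)*a/2) + C3*cos(sqrt(7)*a/2) + 4*a^2/7 - 16*a/21


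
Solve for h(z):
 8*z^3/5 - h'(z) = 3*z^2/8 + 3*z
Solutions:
 h(z) = C1 + 2*z^4/5 - z^3/8 - 3*z^2/2


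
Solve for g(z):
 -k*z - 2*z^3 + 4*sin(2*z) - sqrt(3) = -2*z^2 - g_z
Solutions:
 g(z) = C1 + k*z^2/2 + z^4/2 - 2*z^3/3 + sqrt(3)*z + 2*cos(2*z)


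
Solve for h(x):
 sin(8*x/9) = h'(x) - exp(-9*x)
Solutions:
 h(x) = C1 - 9*cos(8*x/9)/8 - exp(-9*x)/9


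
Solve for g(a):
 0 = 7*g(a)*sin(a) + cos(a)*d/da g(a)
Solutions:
 g(a) = C1*cos(a)^7


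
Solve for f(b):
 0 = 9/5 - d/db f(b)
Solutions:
 f(b) = C1 + 9*b/5


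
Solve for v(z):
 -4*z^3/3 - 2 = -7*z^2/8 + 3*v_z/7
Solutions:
 v(z) = C1 - 7*z^4/9 + 49*z^3/72 - 14*z/3


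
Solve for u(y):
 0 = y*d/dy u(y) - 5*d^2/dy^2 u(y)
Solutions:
 u(y) = C1 + C2*erfi(sqrt(10)*y/10)


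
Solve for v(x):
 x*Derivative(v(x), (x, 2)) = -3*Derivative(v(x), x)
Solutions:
 v(x) = C1 + C2/x^2


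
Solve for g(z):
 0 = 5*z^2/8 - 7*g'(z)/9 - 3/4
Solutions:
 g(z) = C1 + 15*z^3/56 - 27*z/28


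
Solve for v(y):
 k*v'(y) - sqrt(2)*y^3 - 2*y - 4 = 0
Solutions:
 v(y) = C1 + sqrt(2)*y^4/(4*k) + y^2/k + 4*y/k


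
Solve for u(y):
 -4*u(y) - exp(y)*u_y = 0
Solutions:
 u(y) = C1*exp(4*exp(-y))


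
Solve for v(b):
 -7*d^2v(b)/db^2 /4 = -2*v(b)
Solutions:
 v(b) = C1*exp(-2*sqrt(14)*b/7) + C2*exp(2*sqrt(14)*b/7)


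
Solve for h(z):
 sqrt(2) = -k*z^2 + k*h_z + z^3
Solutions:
 h(z) = C1 + z^3/3 - z^4/(4*k) + sqrt(2)*z/k


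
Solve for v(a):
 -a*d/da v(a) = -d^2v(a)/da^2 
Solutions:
 v(a) = C1 + C2*erfi(sqrt(2)*a/2)


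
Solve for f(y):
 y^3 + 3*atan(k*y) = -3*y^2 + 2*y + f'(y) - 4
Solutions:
 f(y) = C1 + y^4/4 + y^3 - y^2 + 4*y + 3*Piecewise((y*atan(k*y) - log(k^2*y^2 + 1)/(2*k), Ne(k, 0)), (0, True))


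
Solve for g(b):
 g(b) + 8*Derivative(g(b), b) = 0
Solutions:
 g(b) = C1*exp(-b/8)


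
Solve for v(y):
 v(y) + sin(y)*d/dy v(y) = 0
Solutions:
 v(y) = C1*sqrt(cos(y) + 1)/sqrt(cos(y) - 1)


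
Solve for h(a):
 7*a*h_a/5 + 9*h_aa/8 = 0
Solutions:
 h(a) = C1 + C2*erf(2*sqrt(35)*a/15)


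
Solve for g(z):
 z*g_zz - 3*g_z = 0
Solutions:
 g(z) = C1 + C2*z^4


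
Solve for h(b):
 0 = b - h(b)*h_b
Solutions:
 h(b) = -sqrt(C1 + b^2)
 h(b) = sqrt(C1 + b^2)


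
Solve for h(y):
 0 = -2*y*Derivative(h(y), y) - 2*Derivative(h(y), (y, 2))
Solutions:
 h(y) = C1 + C2*erf(sqrt(2)*y/2)


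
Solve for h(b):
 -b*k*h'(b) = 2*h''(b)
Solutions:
 h(b) = Piecewise((-sqrt(pi)*C1*erf(b*sqrt(k)/2)/sqrt(k) - C2, (k > 0) | (k < 0)), (-C1*b - C2, True))


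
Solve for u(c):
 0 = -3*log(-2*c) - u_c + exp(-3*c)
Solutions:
 u(c) = C1 - 3*c*log(-c) + 3*c*(1 - log(2)) - exp(-3*c)/3


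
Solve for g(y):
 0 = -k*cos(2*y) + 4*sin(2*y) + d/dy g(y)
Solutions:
 g(y) = C1 + k*sin(2*y)/2 + 2*cos(2*y)


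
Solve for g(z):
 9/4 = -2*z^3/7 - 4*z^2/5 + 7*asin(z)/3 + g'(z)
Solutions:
 g(z) = C1 + z^4/14 + 4*z^3/15 - 7*z*asin(z)/3 + 9*z/4 - 7*sqrt(1 - z^2)/3


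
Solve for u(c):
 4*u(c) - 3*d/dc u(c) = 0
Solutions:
 u(c) = C1*exp(4*c/3)


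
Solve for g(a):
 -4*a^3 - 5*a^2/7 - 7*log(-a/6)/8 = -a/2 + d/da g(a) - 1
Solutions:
 g(a) = C1 - a^4 - 5*a^3/21 + a^2/4 - 7*a*log(-a)/8 + a*(7*log(6) + 15)/8


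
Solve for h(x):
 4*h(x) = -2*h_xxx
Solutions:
 h(x) = C3*exp(-2^(1/3)*x) + (C1*sin(2^(1/3)*sqrt(3)*x/2) + C2*cos(2^(1/3)*sqrt(3)*x/2))*exp(2^(1/3)*x/2)


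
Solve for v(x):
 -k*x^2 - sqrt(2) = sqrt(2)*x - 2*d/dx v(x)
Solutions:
 v(x) = C1 + k*x^3/6 + sqrt(2)*x^2/4 + sqrt(2)*x/2


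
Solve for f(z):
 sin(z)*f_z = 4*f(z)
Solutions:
 f(z) = C1*(cos(z)^2 - 2*cos(z) + 1)/(cos(z)^2 + 2*cos(z) + 1)


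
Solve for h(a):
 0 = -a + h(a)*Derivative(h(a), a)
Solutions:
 h(a) = -sqrt(C1 + a^2)
 h(a) = sqrt(C1 + a^2)


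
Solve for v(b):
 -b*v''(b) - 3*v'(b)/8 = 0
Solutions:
 v(b) = C1 + C2*b^(5/8)


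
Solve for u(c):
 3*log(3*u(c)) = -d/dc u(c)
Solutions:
 Integral(1/(log(_y) + log(3)), (_y, u(c)))/3 = C1 - c


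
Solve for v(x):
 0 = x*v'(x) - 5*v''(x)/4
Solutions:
 v(x) = C1 + C2*erfi(sqrt(10)*x/5)


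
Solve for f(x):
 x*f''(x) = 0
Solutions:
 f(x) = C1 + C2*x


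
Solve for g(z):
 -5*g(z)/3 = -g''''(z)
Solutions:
 g(z) = C1*exp(-3^(3/4)*5^(1/4)*z/3) + C2*exp(3^(3/4)*5^(1/4)*z/3) + C3*sin(3^(3/4)*5^(1/4)*z/3) + C4*cos(3^(3/4)*5^(1/4)*z/3)


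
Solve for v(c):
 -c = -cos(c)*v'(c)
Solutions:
 v(c) = C1 + Integral(c/cos(c), c)


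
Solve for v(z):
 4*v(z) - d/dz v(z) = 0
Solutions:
 v(z) = C1*exp(4*z)


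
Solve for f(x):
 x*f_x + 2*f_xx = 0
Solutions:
 f(x) = C1 + C2*erf(x/2)


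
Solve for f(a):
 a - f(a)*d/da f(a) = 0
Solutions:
 f(a) = -sqrt(C1 + a^2)
 f(a) = sqrt(C1 + a^2)


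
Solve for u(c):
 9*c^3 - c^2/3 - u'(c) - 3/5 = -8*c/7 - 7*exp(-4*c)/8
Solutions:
 u(c) = C1 + 9*c^4/4 - c^3/9 + 4*c^2/7 - 3*c/5 - 7*exp(-4*c)/32


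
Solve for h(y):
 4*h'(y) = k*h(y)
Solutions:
 h(y) = C1*exp(k*y/4)


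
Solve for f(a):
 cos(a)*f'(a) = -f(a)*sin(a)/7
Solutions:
 f(a) = C1*cos(a)^(1/7)


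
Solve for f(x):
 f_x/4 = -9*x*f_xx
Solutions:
 f(x) = C1 + C2*x^(35/36)


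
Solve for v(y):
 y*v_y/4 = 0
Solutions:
 v(y) = C1


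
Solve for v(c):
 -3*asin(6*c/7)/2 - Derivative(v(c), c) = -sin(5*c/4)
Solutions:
 v(c) = C1 - 3*c*asin(6*c/7)/2 - sqrt(49 - 36*c^2)/4 - 4*cos(5*c/4)/5


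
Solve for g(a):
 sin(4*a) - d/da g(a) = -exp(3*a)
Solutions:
 g(a) = C1 + exp(3*a)/3 - cos(4*a)/4


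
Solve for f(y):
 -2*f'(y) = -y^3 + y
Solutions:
 f(y) = C1 + y^4/8 - y^2/4


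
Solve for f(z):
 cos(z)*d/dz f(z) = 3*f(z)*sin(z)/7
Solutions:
 f(z) = C1/cos(z)^(3/7)


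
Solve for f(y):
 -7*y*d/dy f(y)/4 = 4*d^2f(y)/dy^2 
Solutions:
 f(y) = C1 + C2*erf(sqrt(14)*y/8)


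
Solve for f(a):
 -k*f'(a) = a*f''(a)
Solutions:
 f(a) = C1 + a^(1 - re(k))*(C2*sin(log(a)*Abs(im(k))) + C3*cos(log(a)*im(k)))


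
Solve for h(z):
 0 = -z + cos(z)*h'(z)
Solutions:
 h(z) = C1 + Integral(z/cos(z), z)


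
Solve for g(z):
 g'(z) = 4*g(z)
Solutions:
 g(z) = C1*exp(4*z)


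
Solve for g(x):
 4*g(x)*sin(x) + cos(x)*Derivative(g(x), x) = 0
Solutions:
 g(x) = C1*cos(x)^4


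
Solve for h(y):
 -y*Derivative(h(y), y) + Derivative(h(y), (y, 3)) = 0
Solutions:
 h(y) = C1 + Integral(C2*airyai(y) + C3*airybi(y), y)


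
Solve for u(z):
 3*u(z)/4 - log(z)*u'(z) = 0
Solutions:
 u(z) = C1*exp(3*li(z)/4)


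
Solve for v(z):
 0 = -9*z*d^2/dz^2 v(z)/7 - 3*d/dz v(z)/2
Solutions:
 v(z) = C1 + C2/z^(1/6)


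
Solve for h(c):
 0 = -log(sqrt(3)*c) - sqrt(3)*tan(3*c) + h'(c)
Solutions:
 h(c) = C1 + c*log(c) - c + c*log(3)/2 - sqrt(3)*log(cos(3*c))/3


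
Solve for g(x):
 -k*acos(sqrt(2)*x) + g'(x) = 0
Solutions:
 g(x) = C1 + k*(x*acos(sqrt(2)*x) - sqrt(2)*sqrt(1 - 2*x^2)/2)


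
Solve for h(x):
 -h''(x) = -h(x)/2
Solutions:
 h(x) = C1*exp(-sqrt(2)*x/2) + C2*exp(sqrt(2)*x/2)


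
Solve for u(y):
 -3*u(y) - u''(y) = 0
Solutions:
 u(y) = C1*sin(sqrt(3)*y) + C2*cos(sqrt(3)*y)


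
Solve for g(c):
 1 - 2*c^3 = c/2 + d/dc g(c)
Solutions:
 g(c) = C1 - c^4/2 - c^2/4 + c


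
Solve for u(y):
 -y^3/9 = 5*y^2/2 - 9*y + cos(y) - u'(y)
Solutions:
 u(y) = C1 + y^4/36 + 5*y^3/6 - 9*y^2/2 + sin(y)


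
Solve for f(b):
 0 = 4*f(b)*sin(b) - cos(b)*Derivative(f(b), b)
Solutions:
 f(b) = C1/cos(b)^4


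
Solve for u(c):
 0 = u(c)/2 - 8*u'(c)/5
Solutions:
 u(c) = C1*exp(5*c/16)


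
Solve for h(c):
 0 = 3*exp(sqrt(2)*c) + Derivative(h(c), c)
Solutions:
 h(c) = C1 - 3*sqrt(2)*exp(sqrt(2)*c)/2


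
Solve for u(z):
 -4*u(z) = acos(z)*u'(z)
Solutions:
 u(z) = C1*exp(-4*Integral(1/acos(z), z))


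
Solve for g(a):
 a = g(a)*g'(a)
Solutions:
 g(a) = -sqrt(C1 + a^2)
 g(a) = sqrt(C1 + a^2)


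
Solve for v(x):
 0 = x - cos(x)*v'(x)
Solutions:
 v(x) = C1 + Integral(x/cos(x), x)


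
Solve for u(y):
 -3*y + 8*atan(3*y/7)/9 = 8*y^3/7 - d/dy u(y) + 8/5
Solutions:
 u(y) = C1 + 2*y^4/7 + 3*y^2/2 - 8*y*atan(3*y/7)/9 + 8*y/5 + 28*log(9*y^2 + 49)/27


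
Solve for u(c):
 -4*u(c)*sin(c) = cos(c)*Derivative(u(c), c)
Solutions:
 u(c) = C1*cos(c)^4


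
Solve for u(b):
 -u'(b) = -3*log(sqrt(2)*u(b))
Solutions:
 -2*Integral(1/(2*log(_y) + log(2)), (_y, u(b)))/3 = C1 - b


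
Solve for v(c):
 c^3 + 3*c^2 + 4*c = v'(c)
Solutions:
 v(c) = C1 + c^4/4 + c^3 + 2*c^2


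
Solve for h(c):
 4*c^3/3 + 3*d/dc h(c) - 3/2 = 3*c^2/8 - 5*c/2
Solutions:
 h(c) = C1 - c^4/9 + c^3/24 - 5*c^2/12 + c/2


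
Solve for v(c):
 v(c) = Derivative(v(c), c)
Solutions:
 v(c) = C1*exp(c)


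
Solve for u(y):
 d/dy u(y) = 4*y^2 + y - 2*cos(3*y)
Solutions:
 u(y) = C1 + 4*y^3/3 + y^2/2 - 2*sin(3*y)/3


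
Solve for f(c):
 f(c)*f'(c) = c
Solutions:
 f(c) = -sqrt(C1 + c^2)
 f(c) = sqrt(C1 + c^2)


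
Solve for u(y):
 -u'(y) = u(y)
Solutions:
 u(y) = C1*exp(-y)


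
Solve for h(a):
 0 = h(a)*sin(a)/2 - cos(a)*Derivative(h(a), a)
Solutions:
 h(a) = C1/sqrt(cos(a))


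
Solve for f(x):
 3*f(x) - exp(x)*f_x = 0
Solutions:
 f(x) = C1*exp(-3*exp(-x))


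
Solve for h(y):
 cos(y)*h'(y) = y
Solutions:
 h(y) = C1 + Integral(y/cos(y), y)


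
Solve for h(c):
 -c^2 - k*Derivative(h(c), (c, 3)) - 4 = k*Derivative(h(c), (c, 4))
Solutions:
 h(c) = C1 + C2*c + C3*c^2 + C4*exp(-c) - c^5/(60*k) + c^4/(12*k) - c^3/k


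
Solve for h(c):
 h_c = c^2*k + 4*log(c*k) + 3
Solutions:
 h(c) = C1 + c^3*k/3 + 4*c*log(c*k) - c


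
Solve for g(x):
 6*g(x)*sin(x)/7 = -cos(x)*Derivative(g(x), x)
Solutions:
 g(x) = C1*cos(x)^(6/7)


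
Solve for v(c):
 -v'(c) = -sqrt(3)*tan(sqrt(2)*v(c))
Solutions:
 v(c) = sqrt(2)*(pi - asin(C1*exp(sqrt(6)*c)))/2
 v(c) = sqrt(2)*asin(C1*exp(sqrt(6)*c))/2


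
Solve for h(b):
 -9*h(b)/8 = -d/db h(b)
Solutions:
 h(b) = C1*exp(9*b/8)


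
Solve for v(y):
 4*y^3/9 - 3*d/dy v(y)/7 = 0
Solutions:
 v(y) = C1 + 7*y^4/27


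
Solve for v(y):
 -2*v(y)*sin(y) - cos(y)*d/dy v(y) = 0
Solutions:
 v(y) = C1*cos(y)^2


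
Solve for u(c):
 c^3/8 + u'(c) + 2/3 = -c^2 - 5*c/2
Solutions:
 u(c) = C1 - c^4/32 - c^3/3 - 5*c^2/4 - 2*c/3


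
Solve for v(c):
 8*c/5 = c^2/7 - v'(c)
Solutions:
 v(c) = C1 + c^3/21 - 4*c^2/5


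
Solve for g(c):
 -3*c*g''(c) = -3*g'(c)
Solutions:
 g(c) = C1 + C2*c^2


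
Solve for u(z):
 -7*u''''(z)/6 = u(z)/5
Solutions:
 u(z) = (C1*sin(3^(1/4)*70^(3/4)*z/70) + C2*cos(3^(1/4)*70^(3/4)*z/70))*exp(-3^(1/4)*70^(3/4)*z/70) + (C3*sin(3^(1/4)*70^(3/4)*z/70) + C4*cos(3^(1/4)*70^(3/4)*z/70))*exp(3^(1/4)*70^(3/4)*z/70)


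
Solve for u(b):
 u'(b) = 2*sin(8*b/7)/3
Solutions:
 u(b) = C1 - 7*cos(8*b/7)/12


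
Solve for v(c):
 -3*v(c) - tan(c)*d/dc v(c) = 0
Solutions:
 v(c) = C1/sin(c)^3


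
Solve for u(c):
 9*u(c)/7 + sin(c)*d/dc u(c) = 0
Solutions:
 u(c) = C1*(cos(c) + 1)^(9/14)/(cos(c) - 1)^(9/14)


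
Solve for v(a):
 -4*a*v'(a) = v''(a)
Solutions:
 v(a) = C1 + C2*erf(sqrt(2)*a)


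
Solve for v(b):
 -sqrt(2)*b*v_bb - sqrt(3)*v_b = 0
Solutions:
 v(b) = C1 + C2*b^(1 - sqrt(6)/2)


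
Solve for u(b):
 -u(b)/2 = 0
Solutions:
 u(b) = 0


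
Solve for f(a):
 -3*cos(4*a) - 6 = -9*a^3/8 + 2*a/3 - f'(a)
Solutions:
 f(a) = C1 - 9*a^4/32 + a^2/3 + 6*a + 3*sin(4*a)/4


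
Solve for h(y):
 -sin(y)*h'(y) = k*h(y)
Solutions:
 h(y) = C1*exp(k*(-log(cos(y) - 1) + log(cos(y) + 1))/2)


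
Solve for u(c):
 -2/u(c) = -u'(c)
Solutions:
 u(c) = -sqrt(C1 + 4*c)
 u(c) = sqrt(C1 + 4*c)


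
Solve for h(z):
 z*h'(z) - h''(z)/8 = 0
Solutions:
 h(z) = C1 + C2*erfi(2*z)


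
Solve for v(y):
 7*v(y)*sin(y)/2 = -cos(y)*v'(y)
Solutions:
 v(y) = C1*cos(y)^(7/2)


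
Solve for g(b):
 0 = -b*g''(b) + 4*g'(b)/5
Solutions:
 g(b) = C1 + C2*b^(9/5)


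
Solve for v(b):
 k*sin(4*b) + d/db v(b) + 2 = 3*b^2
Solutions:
 v(b) = C1 + b^3 - 2*b + k*cos(4*b)/4


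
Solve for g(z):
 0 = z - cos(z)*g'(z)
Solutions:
 g(z) = C1 + Integral(z/cos(z), z)


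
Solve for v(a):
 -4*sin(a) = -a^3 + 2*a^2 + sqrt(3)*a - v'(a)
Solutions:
 v(a) = C1 - a^4/4 + 2*a^3/3 + sqrt(3)*a^2/2 - 4*cos(a)


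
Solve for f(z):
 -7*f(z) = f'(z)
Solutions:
 f(z) = C1*exp(-7*z)


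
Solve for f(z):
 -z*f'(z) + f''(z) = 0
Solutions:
 f(z) = C1 + C2*erfi(sqrt(2)*z/2)


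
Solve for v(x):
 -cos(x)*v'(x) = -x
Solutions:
 v(x) = C1 + Integral(x/cos(x), x)


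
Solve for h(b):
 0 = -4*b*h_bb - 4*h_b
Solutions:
 h(b) = C1 + C2*log(b)


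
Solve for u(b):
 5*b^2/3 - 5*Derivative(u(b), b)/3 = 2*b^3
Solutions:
 u(b) = C1 - 3*b^4/10 + b^3/3


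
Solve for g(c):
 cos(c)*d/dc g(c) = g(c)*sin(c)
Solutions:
 g(c) = C1/cos(c)


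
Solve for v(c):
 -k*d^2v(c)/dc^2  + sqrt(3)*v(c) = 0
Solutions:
 v(c) = C1*exp(-3^(1/4)*c*sqrt(1/k)) + C2*exp(3^(1/4)*c*sqrt(1/k))


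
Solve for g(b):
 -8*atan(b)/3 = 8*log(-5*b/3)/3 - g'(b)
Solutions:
 g(b) = C1 + 8*b*log(-b)/3 + 8*b*atan(b)/3 - 8*b*log(3)/3 - 8*b/3 + 8*b*log(5)/3 - 4*log(b^2 + 1)/3


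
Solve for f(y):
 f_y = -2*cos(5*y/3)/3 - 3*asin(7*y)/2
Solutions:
 f(y) = C1 - 3*y*asin(7*y)/2 - 3*sqrt(1 - 49*y^2)/14 - 2*sin(5*y/3)/5


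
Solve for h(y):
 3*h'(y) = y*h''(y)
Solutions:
 h(y) = C1 + C2*y^4


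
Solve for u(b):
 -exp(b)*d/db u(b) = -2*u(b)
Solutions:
 u(b) = C1*exp(-2*exp(-b))


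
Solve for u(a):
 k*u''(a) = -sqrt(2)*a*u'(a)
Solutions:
 u(a) = C1 + C2*sqrt(k)*erf(2^(3/4)*a*sqrt(1/k)/2)


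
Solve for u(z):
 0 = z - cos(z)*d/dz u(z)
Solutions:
 u(z) = C1 + Integral(z/cos(z), z)


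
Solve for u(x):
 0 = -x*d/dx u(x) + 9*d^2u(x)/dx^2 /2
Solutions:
 u(x) = C1 + C2*erfi(x/3)


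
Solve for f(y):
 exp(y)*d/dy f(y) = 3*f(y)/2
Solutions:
 f(y) = C1*exp(-3*exp(-y)/2)


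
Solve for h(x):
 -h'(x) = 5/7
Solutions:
 h(x) = C1 - 5*x/7


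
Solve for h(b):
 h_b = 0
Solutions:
 h(b) = C1


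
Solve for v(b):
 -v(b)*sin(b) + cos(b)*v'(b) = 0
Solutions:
 v(b) = C1/cos(b)


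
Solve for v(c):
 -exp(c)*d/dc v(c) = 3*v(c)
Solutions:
 v(c) = C1*exp(3*exp(-c))


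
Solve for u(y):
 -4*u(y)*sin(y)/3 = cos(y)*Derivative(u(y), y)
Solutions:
 u(y) = C1*cos(y)^(4/3)


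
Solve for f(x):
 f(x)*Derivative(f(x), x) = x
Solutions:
 f(x) = -sqrt(C1 + x^2)
 f(x) = sqrt(C1 + x^2)


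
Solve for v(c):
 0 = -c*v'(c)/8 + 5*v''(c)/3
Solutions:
 v(c) = C1 + C2*erfi(sqrt(15)*c/20)


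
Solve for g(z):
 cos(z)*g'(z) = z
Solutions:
 g(z) = C1 + Integral(z/cos(z), z)


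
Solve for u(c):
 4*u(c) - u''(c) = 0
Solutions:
 u(c) = C1*exp(-2*c) + C2*exp(2*c)


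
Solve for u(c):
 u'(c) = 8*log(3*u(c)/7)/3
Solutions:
 -3*Integral(1/(log(_y) - log(7) + log(3)), (_y, u(c)))/8 = C1 - c


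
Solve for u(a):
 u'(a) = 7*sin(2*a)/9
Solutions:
 u(a) = C1 - 7*cos(2*a)/18


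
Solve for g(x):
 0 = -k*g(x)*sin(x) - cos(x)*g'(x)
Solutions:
 g(x) = C1*exp(k*log(cos(x)))


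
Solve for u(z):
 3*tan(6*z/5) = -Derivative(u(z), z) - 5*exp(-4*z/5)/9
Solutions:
 u(z) = C1 - 5*log(tan(6*z/5)^2 + 1)/4 + 25*exp(-4*z/5)/36


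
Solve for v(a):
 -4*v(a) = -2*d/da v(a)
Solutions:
 v(a) = C1*exp(2*a)


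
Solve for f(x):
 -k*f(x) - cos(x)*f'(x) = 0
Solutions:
 f(x) = C1*exp(k*(log(sin(x) - 1) - log(sin(x) + 1))/2)


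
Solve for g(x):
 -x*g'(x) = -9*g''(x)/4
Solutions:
 g(x) = C1 + C2*erfi(sqrt(2)*x/3)


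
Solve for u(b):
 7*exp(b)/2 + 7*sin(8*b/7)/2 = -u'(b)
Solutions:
 u(b) = C1 - 7*exp(b)/2 + 49*cos(8*b/7)/16


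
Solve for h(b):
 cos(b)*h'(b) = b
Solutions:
 h(b) = C1 + Integral(b/cos(b), b)


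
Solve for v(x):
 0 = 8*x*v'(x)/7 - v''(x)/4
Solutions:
 v(x) = C1 + C2*erfi(4*sqrt(7)*x/7)


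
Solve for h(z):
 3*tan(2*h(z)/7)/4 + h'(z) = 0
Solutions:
 h(z) = -7*asin(C1*exp(-3*z/14))/2 + 7*pi/2
 h(z) = 7*asin(C1*exp(-3*z/14))/2


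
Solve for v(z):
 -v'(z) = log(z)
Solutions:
 v(z) = C1 - z*log(z) + z


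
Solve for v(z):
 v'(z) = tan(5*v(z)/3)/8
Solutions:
 v(z) = -3*asin(C1*exp(5*z/24))/5 + 3*pi/5
 v(z) = 3*asin(C1*exp(5*z/24))/5


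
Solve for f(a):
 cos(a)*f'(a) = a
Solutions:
 f(a) = C1 + Integral(a/cos(a), a)


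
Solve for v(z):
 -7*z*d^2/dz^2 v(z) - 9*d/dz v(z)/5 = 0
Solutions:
 v(z) = C1 + C2*z^(26/35)


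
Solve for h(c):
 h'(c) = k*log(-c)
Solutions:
 h(c) = C1 + c*k*log(-c) - c*k


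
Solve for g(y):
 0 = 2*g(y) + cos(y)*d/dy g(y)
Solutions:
 g(y) = C1*(sin(y) - 1)/(sin(y) + 1)


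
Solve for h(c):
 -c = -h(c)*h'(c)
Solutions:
 h(c) = -sqrt(C1 + c^2)
 h(c) = sqrt(C1 + c^2)


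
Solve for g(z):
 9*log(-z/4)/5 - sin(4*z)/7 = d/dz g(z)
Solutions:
 g(z) = C1 + 9*z*log(-z)/5 - 18*z*log(2)/5 - 9*z/5 + cos(4*z)/28


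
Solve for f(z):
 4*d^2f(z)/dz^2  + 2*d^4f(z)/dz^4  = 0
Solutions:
 f(z) = C1 + C2*z + C3*sin(sqrt(2)*z) + C4*cos(sqrt(2)*z)


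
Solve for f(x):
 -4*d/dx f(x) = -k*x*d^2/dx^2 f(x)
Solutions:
 f(x) = C1 + x^(((re(k) + 4)*re(k) + im(k)^2)/(re(k)^2 + im(k)^2))*(C2*sin(4*log(x)*Abs(im(k))/(re(k)^2 + im(k)^2)) + C3*cos(4*log(x)*im(k)/(re(k)^2 + im(k)^2)))


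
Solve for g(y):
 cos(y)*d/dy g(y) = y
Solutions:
 g(y) = C1 + Integral(y/cos(y), y)


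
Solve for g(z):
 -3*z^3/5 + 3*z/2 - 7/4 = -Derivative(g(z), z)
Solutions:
 g(z) = C1 + 3*z^4/20 - 3*z^2/4 + 7*z/4


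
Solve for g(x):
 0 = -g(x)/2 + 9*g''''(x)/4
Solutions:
 g(x) = C1*exp(-2^(1/4)*sqrt(3)*x/3) + C2*exp(2^(1/4)*sqrt(3)*x/3) + C3*sin(2^(1/4)*sqrt(3)*x/3) + C4*cos(2^(1/4)*sqrt(3)*x/3)


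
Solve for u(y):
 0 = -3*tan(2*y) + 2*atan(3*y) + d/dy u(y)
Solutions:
 u(y) = C1 - 2*y*atan(3*y) + log(9*y^2 + 1)/3 - 3*log(cos(2*y))/2


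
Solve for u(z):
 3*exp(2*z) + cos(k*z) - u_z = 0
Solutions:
 u(z) = C1 + 3*exp(2*z)/2 + sin(k*z)/k


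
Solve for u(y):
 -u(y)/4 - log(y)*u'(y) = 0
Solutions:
 u(y) = C1*exp(-li(y)/4)


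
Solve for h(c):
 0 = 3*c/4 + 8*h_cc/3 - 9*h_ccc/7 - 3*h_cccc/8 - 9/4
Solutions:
 h(c) = C1 + C2*c + C3*exp(4*c*(-9 + sqrt(277))/21) + C4*exp(-4*c*(9 + sqrt(277))/21) - 3*c^3/64 + 1269*c^2/3584


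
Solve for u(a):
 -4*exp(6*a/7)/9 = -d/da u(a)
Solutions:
 u(a) = C1 + 14*exp(6*a/7)/27


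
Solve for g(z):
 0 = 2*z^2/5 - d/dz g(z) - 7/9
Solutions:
 g(z) = C1 + 2*z^3/15 - 7*z/9


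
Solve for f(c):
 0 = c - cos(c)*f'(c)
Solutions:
 f(c) = C1 + Integral(c/cos(c), c)


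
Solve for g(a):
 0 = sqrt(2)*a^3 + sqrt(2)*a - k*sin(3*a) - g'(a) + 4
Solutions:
 g(a) = C1 + sqrt(2)*a^4/4 + sqrt(2)*a^2/2 + 4*a + k*cos(3*a)/3


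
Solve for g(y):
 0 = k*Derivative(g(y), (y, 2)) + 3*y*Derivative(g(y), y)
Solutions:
 g(y) = C1 + C2*sqrt(k)*erf(sqrt(6)*y*sqrt(1/k)/2)


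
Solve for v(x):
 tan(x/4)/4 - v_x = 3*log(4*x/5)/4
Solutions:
 v(x) = C1 - 3*x*log(x)/4 - 3*x*log(2)/2 + 3*x/4 + 3*x*log(5)/4 - log(cos(x/4))


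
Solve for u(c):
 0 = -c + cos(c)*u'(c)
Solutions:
 u(c) = C1 + Integral(c/cos(c), c)


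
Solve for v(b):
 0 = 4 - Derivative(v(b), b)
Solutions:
 v(b) = C1 + 4*b


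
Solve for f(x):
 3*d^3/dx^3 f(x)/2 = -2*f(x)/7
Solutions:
 f(x) = C3*exp(-42^(2/3)*x/21) + (C1*sin(14^(2/3)*3^(1/6)*x/14) + C2*cos(14^(2/3)*3^(1/6)*x/14))*exp(42^(2/3)*x/42)


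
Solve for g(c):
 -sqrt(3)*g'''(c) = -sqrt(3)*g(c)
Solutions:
 g(c) = C3*exp(c) + (C1*sin(sqrt(3)*c/2) + C2*cos(sqrt(3)*c/2))*exp(-c/2)


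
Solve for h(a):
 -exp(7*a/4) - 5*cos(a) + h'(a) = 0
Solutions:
 h(a) = C1 + 4*exp(7*a/4)/7 + 5*sin(a)


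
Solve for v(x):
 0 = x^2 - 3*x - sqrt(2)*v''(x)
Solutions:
 v(x) = C1 + C2*x + sqrt(2)*x^4/24 - sqrt(2)*x^3/4


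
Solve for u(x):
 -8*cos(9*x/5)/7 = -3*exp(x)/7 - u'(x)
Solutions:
 u(x) = C1 - 3*exp(x)/7 + 40*sin(9*x/5)/63


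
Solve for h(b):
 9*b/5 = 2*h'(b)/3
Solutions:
 h(b) = C1 + 27*b^2/20


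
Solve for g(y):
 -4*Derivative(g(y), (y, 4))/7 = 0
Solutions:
 g(y) = C1 + C2*y + C3*y^2 + C4*y^3


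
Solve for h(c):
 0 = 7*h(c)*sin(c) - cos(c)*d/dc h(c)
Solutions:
 h(c) = C1/cos(c)^7


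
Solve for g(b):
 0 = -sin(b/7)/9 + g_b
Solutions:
 g(b) = C1 - 7*cos(b/7)/9


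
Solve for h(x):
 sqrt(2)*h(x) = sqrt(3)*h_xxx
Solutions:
 h(x) = C3*exp(2^(1/6)*3^(5/6)*x/3) + (C1*sin(2^(1/6)*3^(1/3)*x/2) + C2*cos(2^(1/6)*3^(1/3)*x/2))*exp(-2^(1/6)*3^(5/6)*x/6)


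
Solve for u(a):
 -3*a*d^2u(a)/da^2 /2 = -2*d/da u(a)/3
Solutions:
 u(a) = C1 + C2*a^(13/9)


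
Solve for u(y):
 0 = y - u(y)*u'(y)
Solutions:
 u(y) = -sqrt(C1 + y^2)
 u(y) = sqrt(C1 + y^2)


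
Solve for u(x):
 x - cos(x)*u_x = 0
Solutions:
 u(x) = C1 + Integral(x/cos(x), x)


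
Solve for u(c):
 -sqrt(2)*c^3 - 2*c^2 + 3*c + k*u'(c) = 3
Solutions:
 u(c) = C1 + sqrt(2)*c^4/(4*k) + 2*c^3/(3*k) - 3*c^2/(2*k) + 3*c/k


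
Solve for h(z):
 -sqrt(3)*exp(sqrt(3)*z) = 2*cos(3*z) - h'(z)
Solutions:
 h(z) = C1 + exp(sqrt(3)*z) + 2*sin(3*z)/3


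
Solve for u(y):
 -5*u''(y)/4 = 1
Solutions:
 u(y) = C1 + C2*y - 2*y^2/5


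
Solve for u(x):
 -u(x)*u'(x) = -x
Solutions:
 u(x) = -sqrt(C1 + x^2)
 u(x) = sqrt(C1 + x^2)


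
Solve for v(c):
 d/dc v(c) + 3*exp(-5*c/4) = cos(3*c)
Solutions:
 v(c) = C1 + sin(3*c)/3 + 12*exp(-5*c/4)/5


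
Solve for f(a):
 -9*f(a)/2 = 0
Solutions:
 f(a) = 0


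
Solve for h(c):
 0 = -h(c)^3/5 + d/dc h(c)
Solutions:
 h(c) = -sqrt(10)*sqrt(-1/(C1 + c))/2
 h(c) = sqrt(10)*sqrt(-1/(C1 + c))/2


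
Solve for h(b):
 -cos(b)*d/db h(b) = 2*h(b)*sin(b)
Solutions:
 h(b) = C1*cos(b)^2


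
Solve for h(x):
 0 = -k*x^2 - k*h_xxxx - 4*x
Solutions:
 h(x) = C1 + C2*x + C3*x^2 + C4*x^3 - x^6/360 - x^5/(30*k)


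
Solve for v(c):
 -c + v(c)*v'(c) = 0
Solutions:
 v(c) = -sqrt(C1 + c^2)
 v(c) = sqrt(C1 + c^2)


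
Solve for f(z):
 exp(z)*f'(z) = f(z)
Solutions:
 f(z) = C1*exp(-exp(-z))


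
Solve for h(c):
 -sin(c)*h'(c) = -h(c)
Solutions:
 h(c) = C1*sqrt(cos(c) - 1)/sqrt(cos(c) + 1)


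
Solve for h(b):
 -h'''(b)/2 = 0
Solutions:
 h(b) = C1 + C2*b + C3*b^2


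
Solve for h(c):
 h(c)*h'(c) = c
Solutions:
 h(c) = -sqrt(C1 + c^2)
 h(c) = sqrt(C1 + c^2)


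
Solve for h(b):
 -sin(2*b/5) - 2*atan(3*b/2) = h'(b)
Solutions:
 h(b) = C1 - 2*b*atan(3*b/2) + 2*log(9*b^2 + 4)/3 + 5*cos(2*b/5)/2


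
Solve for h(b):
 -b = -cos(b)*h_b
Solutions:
 h(b) = C1 + Integral(b/cos(b), b)


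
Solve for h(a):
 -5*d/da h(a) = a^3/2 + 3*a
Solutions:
 h(a) = C1 - a^4/40 - 3*a^2/10


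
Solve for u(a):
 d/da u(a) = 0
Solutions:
 u(a) = C1


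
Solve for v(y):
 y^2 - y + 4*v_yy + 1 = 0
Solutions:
 v(y) = C1 + C2*y - y^4/48 + y^3/24 - y^2/8
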